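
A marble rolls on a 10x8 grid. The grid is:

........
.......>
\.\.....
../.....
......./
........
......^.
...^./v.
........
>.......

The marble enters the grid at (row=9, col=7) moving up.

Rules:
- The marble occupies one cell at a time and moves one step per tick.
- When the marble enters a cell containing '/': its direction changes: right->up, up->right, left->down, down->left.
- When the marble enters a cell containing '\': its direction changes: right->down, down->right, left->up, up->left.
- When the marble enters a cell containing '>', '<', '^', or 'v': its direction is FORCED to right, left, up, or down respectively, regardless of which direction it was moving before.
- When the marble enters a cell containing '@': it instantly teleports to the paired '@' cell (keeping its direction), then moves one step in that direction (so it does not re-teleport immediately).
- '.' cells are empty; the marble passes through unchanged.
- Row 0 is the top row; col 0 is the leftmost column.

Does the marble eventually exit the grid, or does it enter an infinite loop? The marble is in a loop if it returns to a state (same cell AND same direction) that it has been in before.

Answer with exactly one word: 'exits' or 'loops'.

Step 1: enter (9,7), '.' pass, move up to (8,7)
Step 2: enter (8,7), '.' pass, move up to (7,7)
Step 3: enter (7,7), '.' pass, move up to (6,7)
Step 4: enter (6,7), '.' pass, move up to (5,7)
Step 5: enter (5,7), '.' pass, move up to (4,7)
Step 6: enter (4,7), '/' deflects up->right, move right to (4,8)
Step 7: at (4,8) — EXIT via right edge, pos 4

Answer: exits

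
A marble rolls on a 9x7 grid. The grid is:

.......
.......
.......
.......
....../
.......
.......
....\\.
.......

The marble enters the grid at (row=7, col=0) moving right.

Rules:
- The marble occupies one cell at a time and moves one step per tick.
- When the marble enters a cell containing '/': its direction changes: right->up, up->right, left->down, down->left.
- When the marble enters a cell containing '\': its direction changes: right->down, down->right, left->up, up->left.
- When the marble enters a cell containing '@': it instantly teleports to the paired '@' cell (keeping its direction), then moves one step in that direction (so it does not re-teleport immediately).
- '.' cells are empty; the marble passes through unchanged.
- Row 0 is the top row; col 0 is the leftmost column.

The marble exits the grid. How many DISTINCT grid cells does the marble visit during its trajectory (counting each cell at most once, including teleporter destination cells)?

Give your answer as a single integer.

Step 1: enter (7,0), '.' pass, move right to (7,1)
Step 2: enter (7,1), '.' pass, move right to (7,2)
Step 3: enter (7,2), '.' pass, move right to (7,3)
Step 4: enter (7,3), '.' pass, move right to (7,4)
Step 5: enter (7,4), '\' deflects right->down, move down to (8,4)
Step 6: enter (8,4), '.' pass, move down to (9,4)
Step 7: at (9,4) — EXIT via bottom edge, pos 4
Distinct cells visited: 6 (path length 6)

Answer: 6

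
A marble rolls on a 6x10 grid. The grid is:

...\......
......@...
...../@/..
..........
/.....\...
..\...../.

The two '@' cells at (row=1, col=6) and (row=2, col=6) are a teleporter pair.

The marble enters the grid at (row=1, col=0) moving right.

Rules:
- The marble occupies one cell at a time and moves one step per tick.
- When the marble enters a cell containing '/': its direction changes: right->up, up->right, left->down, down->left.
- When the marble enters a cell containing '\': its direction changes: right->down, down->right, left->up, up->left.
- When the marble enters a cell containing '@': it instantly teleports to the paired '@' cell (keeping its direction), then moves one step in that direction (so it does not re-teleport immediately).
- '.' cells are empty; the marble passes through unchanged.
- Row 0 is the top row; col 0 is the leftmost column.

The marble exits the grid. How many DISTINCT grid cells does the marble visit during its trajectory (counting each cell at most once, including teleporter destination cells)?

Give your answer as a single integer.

Answer: 11

Derivation:
Step 1: enter (1,0), '.' pass, move right to (1,1)
Step 2: enter (1,1), '.' pass, move right to (1,2)
Step 3: enter (1,2), '.' pass, move right to (1,3)
Step 4: enter (1,3), '.' pass, move right to (1,4)
Step 5: enter (1,4), '.' pass, move right to (1,5)
Step 6: enter (1,5), '.' pass, move right to (1,6)
Step 7: enter (1,6), '@' teleport (1,6)->(2,6), also enter (2,6), move right to (2,7)
Step 8: enter (2,7), '/' deflects right->up, move up to (1,7)
Step 9: enter (1,7), '.' pass, move up to (0,7)
Step 10: enter (0,7), '.' pass, move up to (-1,7)
Step 11: at (-1,7) — EXIT via top edge, pos 7
Distinct cells visited: 11 (path length 11)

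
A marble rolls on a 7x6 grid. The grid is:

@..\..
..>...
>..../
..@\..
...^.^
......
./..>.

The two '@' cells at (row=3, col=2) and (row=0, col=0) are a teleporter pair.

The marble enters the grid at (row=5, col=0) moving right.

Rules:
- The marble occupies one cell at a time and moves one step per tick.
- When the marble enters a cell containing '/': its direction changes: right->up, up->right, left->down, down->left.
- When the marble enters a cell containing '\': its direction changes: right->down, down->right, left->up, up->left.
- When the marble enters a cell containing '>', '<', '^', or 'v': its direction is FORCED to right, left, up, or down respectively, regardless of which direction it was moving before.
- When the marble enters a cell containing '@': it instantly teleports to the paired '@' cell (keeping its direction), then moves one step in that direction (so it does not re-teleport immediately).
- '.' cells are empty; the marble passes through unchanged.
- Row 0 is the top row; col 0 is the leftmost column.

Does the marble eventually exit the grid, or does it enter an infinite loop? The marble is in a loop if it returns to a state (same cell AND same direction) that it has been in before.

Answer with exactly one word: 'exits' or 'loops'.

Step 1: enter (5,0), '.' pass, move right to (5,1)
Step 2: enter (5,1), '.' pass, move right to (5,2)
Step 3: enter (5,2), '.' pass, move right to (5,3)
Step 4: enter (5,3), '.' pass, move right to (5,4)
Step 5: enter (5,4), '.' pass, move right to (5,5)
Step 6: enter (5,5), '.' pass, move right to (5,6)
Step 7: at (5,6) — EXIT via right edge, pos 5

Answer: exits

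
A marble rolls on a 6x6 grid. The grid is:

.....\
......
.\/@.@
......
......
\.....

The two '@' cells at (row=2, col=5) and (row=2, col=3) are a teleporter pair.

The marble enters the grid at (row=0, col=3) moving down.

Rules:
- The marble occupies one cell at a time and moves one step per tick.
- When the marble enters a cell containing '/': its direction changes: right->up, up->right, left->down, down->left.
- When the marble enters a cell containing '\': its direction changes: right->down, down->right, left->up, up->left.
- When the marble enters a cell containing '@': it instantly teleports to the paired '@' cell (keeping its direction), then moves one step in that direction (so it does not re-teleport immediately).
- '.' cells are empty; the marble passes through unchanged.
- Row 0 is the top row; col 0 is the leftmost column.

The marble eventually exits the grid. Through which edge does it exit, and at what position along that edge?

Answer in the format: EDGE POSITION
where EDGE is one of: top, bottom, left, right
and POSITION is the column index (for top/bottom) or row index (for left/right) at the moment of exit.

Step 1: enter (0,3), '.' pass, move down to (1,3)
Step 2: enter (1,3), '.' pass, move down to (2,3)
Step 3: enter (2,3), '@' teleport (2,3)->(2,5), also enter (2,5), move down to (3,5)
Step 4: enter (3,5), '.' pass, move down to (4,5)
Step 5: enter (4,5), '.' pass, move down to (5,5)
Step 6: enter (5,5), '.' pass, move down to (6,5)
Step 7: at (6,5) — EXIT via bottom edge, pos 5

Answer: bottom 5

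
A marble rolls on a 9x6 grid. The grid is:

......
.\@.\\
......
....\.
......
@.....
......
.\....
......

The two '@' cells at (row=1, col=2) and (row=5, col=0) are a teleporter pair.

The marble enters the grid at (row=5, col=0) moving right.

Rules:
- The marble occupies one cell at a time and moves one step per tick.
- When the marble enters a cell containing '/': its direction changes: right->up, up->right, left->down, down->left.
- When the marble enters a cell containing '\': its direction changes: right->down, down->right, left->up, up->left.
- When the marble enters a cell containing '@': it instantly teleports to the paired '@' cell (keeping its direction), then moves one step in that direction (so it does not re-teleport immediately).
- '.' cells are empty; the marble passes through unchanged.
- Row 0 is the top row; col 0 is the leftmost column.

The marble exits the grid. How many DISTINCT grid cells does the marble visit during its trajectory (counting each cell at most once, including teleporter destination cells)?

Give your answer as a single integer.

Answer: 7

Derivation:
Step 1: enter (5,0), '@' teleport (5,0)->(1,2), also enter (1,2), move right to (1,3)
Step 2: enter (1,3), '.' pass, move right to (1,4)
Step 3: enter (1,4), '\' deflects right->down, move down to (2,4)
Step 4: enter (2,4), '.' pass, move down to (3,4)
Step 5: enter (3,4), '\' deflects down->right, move right to (3,5)
Step 6: enter (3,5), '.' pass, move right to (3,6)
Step 7: at (3,6) — EXIT via right edge, pos 3
Distinct cells visited: 7 (path length 7)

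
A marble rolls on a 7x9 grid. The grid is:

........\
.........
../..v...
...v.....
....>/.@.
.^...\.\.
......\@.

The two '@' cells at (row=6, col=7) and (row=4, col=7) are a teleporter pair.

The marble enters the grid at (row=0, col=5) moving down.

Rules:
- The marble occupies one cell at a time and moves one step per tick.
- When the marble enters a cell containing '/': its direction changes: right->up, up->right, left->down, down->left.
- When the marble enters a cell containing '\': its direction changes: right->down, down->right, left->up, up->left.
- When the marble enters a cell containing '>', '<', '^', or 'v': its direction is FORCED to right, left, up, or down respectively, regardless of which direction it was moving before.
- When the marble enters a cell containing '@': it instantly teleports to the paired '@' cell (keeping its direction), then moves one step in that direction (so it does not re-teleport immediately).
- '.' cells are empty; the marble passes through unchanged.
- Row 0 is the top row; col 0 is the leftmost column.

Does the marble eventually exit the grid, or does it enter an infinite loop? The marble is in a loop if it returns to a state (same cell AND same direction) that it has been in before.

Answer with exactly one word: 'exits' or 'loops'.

Step 1: enter (0,5), '.' pass, move down to (1,5)
Step 2: enter (1,5), '.' pass, move down to (2,5)
Step 3: enter (2,5), 'v' forces down->down, move down to (3,5)
Step 4: enter (3,5), '.' pass, move down to (4,5)
Step 5: enter (4,5), '/' deflects down->left, move left to (4,4)
Step 6: enter (4,4), '>' forces left->right, move right to (4,5)
Step 7: enter (4,5), '/' deflects right->up, move up to (3,5)
Step 8: enter (3,5), '.' pass, move up to (2,5)
Step 9: enter (2,5), 'v' forces up->down, move down to (3,5)
Step 10: at (3,5) dir=down — LOOP DETECTED (seen before)

Answer: loops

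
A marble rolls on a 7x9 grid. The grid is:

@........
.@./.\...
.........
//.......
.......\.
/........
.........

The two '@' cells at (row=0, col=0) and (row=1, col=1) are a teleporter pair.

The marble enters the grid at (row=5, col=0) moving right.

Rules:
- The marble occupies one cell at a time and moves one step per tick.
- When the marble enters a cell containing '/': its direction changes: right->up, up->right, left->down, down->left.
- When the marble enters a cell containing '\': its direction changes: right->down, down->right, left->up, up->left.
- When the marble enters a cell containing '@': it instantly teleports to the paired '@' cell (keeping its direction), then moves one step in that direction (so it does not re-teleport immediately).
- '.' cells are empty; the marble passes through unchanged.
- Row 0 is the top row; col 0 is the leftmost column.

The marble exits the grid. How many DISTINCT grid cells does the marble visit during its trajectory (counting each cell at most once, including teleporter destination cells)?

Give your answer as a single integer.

Answer: 7

Derivation:
Step 1: enter (5,0), '/' deflects right->up, move up to (4,0)
Step 2: enter (4,0), '.' pass, move up to (3,0)
Step 3: enter (3,0), '/' deflects up->right, move right to (3,1)
Step 4: enter (3,1), '/' deflects right->up, move up to (2,1)
Step 5: enter (2,1), '.' pass, move up to (1,1)
Step 6: enter (1,1), '@' teleport (1,1)->(0,0), also enter (0,0), move up to (-1,0)
Step 7: at (-1,0) — EXIT via top edge, pos 0
Distinct cells visited: 7 (path length 7)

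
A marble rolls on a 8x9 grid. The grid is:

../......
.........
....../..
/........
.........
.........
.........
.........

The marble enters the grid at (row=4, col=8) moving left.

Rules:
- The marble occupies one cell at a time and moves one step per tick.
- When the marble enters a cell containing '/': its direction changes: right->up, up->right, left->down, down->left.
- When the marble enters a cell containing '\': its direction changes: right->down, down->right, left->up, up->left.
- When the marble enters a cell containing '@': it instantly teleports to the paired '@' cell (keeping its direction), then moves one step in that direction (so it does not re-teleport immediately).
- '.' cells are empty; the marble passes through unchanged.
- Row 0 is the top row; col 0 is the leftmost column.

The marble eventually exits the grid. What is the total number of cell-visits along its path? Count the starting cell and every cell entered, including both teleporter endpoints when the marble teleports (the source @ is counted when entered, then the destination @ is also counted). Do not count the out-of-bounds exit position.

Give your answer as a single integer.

Step 1: enter (4,8), '.' pass, move left to (4,7)
Step 2: enter (4,7), '.' pass, move left to (4,6)
Step 3: enter (4,6), '.' pass, move left to (4,5)
Step 4: enter (4,5), '.' pass, move left to (4,4)
Step 5: enter (4,4), '.' pass, move left to (4,3)
Step 6: enter (4,3), '.' pass, move left to (4,2)
Step 7: enter (4,2), '.' pass, move left to (4,1)
Step 8: enter (4,1), '.' pass, move left to (4,0)
Step 9: enter (4,0), '.' pass, move left to (4,-1)
Step 10: at (4,-1) — EXIT via left edge, pos 4
Path length (cell visits): 9

Answer: 9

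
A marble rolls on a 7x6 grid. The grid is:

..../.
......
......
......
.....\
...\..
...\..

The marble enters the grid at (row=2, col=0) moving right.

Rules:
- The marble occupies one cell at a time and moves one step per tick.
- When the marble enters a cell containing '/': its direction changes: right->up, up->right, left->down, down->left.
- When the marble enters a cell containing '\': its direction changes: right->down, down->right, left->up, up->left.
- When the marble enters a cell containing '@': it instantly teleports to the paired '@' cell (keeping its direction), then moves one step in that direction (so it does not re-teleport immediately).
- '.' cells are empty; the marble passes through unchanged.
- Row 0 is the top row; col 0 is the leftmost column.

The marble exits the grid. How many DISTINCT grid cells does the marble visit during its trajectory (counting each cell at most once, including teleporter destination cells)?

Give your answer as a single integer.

Step 1: enter (2,0), '.' pass, move right to (2,1)
Step 2: enter (2,1), '.' pass, move right to (2,2)
Step 3: enter (2,2), '.' pass, move right to (2,3)
Step 4: enter (2,3), '.' pass, move right to (2,4)
Step 5: enter (2,4), '.' pass, move right to (2,5)
Step 6: enter (2,5), '.' pass, move right to (2,6)
Step 7: at (2,6) — EXIT via right edge, pos 2
Distinct cells visited: 6 (path length 6)

Answer: 6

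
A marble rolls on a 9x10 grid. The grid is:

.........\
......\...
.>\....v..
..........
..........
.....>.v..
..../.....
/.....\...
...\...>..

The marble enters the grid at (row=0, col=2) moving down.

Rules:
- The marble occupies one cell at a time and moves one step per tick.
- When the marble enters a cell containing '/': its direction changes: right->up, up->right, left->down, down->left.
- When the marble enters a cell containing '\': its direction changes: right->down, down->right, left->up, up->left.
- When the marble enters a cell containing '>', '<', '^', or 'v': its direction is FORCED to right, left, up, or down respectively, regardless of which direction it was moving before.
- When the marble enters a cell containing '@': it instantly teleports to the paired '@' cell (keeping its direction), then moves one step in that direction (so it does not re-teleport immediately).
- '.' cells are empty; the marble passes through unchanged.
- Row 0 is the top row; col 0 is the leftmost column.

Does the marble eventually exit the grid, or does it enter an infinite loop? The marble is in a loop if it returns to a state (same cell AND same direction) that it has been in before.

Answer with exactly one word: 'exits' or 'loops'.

Step 1: enter (0,2), '.' pass, move down to (1,2)
Step 2: enter (1,2), '.' pass, move down to (2,2)
Step 3: enter (2,2), '\' deflects down->right, move right to (2,3)
Step 4: enter (2,3), '.' pass, move right to (2,4)
Step 5: enter (2,4), '.' pass, move right to (2,5)
Step 6: enter (2,5), '.' pass, move right to (2,6)
Step 7: enter (2,6), '.' pass, move right to (2,7)
Step 8: enter (2,7), 'v' forces right->down, move down to (3,7)
Step 9: enter (3,7), '.' pass, move down to (4,7)
Step 10: enter (4,7), '.' pass, move down to (5,7)
Step 11: enter (5,7), 'v' forces down->down, move down to (6,7)
Step 12: enter (6,7), '.' pass, move down to (7,7)
Step 13: enter (7,7), '.' pass, move down to (8,7)
Step 14: enter (8,7), '>' forces down->right, move right to (8,8)
Step 15: enter (8,8), '.' pass, move right to (8,9)
Step 16: enter (8,9), '.' pass, move right to (8,10)
Step 17: at (8,10) — EXIT via right edge, pos 8

Answer: exits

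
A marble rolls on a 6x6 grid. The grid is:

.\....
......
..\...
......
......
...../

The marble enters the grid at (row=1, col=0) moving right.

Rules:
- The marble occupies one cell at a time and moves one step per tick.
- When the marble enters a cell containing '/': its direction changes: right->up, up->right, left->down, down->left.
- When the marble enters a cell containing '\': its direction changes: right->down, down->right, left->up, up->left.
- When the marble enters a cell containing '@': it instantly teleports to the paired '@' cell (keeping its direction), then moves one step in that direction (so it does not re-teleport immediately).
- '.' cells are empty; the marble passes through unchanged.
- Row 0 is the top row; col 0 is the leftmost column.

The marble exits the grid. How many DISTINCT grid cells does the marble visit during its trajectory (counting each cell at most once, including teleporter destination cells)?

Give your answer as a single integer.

Step 1: enter (1,0), '.' pass, move right to (1,1)
Step 2: enter (1,1), '.' pass, move right to (1,2)
Step 3: enter (1,2), '.' pass, move right to (1,3)
Step 4: enter (1,3), '.' pass, move right to (1,4)
Step 5: enter (1,4), '.' pass, move right to (1,5)
Step 6: enter (1,5), '.' pass, move right to (1,6)
Step 7: at (1,6) — EXIT via right edge, pos 1
Distinct cells visited: 6 (path length 6)

Answer: 6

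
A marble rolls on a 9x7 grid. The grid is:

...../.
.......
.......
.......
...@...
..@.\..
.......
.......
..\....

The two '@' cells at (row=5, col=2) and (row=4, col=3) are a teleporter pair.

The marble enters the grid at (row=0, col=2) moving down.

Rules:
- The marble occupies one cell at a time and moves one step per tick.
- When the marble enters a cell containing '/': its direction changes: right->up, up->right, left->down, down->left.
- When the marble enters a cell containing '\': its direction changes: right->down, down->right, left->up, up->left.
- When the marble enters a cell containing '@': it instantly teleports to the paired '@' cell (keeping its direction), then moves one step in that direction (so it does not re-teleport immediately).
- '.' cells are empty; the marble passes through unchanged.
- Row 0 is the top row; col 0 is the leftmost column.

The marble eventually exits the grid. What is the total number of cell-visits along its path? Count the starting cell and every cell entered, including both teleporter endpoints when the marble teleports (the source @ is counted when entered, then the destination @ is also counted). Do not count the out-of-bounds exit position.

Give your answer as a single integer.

Step 1: enter (0,2), '.' pass, move down to (1,2)
Step 2: enter (1,2), '.' pass, move down to (2,2)
Step 3: enter (2,2), '.' pass, move down to (3,2)
Step 4: enter (3,2), '.' pass, move down to (4,2)
Step 5: enter (4,2), '.' pass, move down to (5,2)
Step 6: enter (5,2), '@' teleport (5,2)->(4,3), also enter (4,3), move down to (5,3)
Step 7: enter (5,3), '.' pass, move down to (6,3)
Step 8: enter (6,3), '.' pass, move down to (7,3)
Step 9: enter (7,3), '.' pass, move down to (8,3)
Step 10: enter (8,3), '.' pass, move down to (9,3)
Step 11: at (9,3) — EXIT via bottom edge, pos 3
Path length (cell visits): 11

Answer: 11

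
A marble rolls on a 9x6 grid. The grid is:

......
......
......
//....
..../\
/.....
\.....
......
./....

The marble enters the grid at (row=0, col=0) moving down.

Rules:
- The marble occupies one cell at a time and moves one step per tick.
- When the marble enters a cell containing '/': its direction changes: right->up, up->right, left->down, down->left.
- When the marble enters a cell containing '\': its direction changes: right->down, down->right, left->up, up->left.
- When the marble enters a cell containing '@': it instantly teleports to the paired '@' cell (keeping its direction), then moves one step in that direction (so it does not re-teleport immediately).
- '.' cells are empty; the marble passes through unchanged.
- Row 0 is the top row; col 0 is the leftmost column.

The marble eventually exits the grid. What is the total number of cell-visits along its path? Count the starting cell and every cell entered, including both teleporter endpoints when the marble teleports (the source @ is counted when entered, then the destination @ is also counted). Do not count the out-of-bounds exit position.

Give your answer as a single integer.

Answer: 4

Derivation:
Step 1: enter (0,0), '.' pass, move down to (1,0)
Step 2: enter (1,0), '.' pass, move down to (2,0)
Step 3: enter (2,0), '.' pass, move down to (3,0)
Step 4: enter (3,0), '/' deflects down->left, move left to (3,-1)
Step 5: at (3,-1) — EXIT via left edge, pos 3
Path length (cell visits): 4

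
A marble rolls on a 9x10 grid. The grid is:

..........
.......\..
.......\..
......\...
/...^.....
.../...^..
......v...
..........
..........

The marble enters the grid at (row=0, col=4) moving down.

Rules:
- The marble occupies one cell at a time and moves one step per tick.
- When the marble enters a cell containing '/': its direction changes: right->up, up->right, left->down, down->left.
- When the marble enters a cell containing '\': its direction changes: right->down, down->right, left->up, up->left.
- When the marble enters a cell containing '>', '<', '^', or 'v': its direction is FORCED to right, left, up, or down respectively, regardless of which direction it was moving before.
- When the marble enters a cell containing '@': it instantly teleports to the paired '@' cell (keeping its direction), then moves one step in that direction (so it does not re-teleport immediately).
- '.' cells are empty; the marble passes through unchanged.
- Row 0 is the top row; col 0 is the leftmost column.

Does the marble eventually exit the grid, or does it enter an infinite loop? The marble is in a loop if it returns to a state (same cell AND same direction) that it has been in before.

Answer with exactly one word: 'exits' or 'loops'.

Step 1: enter (0,4), '.' pass, move down to (1,4)
Step 2: enter (1,4), '.' pass, move down to (2,4)
Step 3: enter (2,4), '.' pass, move down to (3,4)
Step 4: enter (3,4), '.' pass, move down to (4,4)
Step 5: enter (4,4), '^' forces down->up, move up to (3,4)
Step 6: enter (3,4), '.' pass, move up to (2,4)
Step 7: enter (2,4), '.' pass, move up to (1,4)
Step 8: enter (1,4), '.' pass, move up to (0,4)
Step 9: enter (0,4), '.' pass, move up to (-1,4)
Step 10: at (-1,4) — EXIT via top edge, pos 4

Answer: exits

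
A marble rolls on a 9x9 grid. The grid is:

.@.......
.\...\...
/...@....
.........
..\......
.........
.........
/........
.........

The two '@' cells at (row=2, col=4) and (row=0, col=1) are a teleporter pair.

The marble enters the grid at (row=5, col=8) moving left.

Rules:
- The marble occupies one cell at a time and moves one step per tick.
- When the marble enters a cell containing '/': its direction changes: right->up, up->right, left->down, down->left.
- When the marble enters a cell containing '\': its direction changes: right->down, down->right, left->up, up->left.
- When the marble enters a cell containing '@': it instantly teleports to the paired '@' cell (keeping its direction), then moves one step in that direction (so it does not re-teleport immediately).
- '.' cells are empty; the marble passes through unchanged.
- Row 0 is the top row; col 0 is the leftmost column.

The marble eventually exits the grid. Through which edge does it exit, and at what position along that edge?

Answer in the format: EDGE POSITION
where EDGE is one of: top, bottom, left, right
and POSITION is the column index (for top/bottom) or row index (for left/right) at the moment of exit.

Answer: left 5

Derivation:
Step 1: enter (5,8), '.' pass, move left to (5,7)
Step 2: enter (5,7), '.' pass, move left to (5,6)
Step 3: enter (5,6), '.' pass, move left to (5,5)
Step 4: enter (5,5), '.' pass, move left to (5,4)
Step 5: enter (5,4), '.' pass, move left to (5,3)
Step 6: enter (5,3), '.' pass, move left to (5,2)
Step 7: enter (5,2), '.' pass, move left to (5,1)
Step 8: enter (5,1), '.' pass, move left to (5,0)
Step 9: enter (5,0), '.' pass, move left to (5,-1)
Step 10: at (5,-1) — EXIT via left edge, pos 5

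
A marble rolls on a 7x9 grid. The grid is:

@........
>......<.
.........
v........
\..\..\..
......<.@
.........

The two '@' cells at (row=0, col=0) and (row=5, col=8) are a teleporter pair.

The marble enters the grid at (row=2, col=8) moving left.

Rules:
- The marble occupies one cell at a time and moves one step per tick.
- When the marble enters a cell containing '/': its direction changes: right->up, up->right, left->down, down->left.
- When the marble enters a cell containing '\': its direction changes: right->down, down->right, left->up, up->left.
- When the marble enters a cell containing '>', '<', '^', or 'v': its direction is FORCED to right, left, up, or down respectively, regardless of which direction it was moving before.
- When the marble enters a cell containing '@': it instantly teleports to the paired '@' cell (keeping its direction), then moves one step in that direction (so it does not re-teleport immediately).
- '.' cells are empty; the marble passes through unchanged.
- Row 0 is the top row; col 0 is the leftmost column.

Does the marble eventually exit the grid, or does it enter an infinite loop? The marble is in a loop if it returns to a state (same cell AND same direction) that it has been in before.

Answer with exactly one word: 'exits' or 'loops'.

Answer: exits

Derivation:
Step 1: enter (2,8), '.' pass, move left to (2,7)
Step 2: enter (2,7), '.' pass, move left to (2,6)
Step 3: enter (2,6), '.' pass, move left to (2,5)
Step 4: enter (2,5), '.' pass, move left to (2,4)
Step 5: enter (2,4), '.' pass, move left to (2,3)
Step 6: enter (2,3), '.' pass, move left to (2,2)
Step 7: enter (2,2), '.' pass, move left to (2,1)
Step 8: enter (2,1), '.' pass, move left to (2,0)
Step 9: enter (2,0), '.' pass, move left to (2,-1)
Step 10: at (2,-1) — EXIT via left edge, pos 2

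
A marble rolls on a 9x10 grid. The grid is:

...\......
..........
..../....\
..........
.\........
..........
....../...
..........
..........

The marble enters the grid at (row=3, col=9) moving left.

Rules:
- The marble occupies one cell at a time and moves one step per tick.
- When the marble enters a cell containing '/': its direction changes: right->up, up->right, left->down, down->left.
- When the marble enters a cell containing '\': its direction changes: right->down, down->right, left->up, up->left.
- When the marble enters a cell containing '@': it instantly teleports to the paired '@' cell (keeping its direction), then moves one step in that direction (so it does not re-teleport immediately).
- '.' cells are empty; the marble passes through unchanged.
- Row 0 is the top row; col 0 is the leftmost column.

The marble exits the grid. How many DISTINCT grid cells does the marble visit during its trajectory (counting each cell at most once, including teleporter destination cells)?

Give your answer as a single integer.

Step 1: enter (3,9), '.' pass, move left to (3,8)
Step 2: enter (3,8), '.' pass, move left to (3,7)
Step 3: enter (3,7), '.' pass, move left to (3,6)
Step 4: enter (3,6), '.' pass, move left to (3,5)
Step 5: enter (3,5), '.' pass, move left to (3,4)
Step 6: enter (3,4), '.' pass, move left to (3,3)
Step 7: enter (3,3), '.' pass, move left to (3,2)
Step 8: enter (3,2), '.' pass, move left to (3,1)
Step 9: enter (3,1), '.' pass, move left to (3,0)
Step 10: enter (3,0), '.' pass, move left to (3,-1)
Step 11: at (3,-1) — EXIT via left edge, pos 3
Distinct cells visited: 10 (path length 10)

Answer: 10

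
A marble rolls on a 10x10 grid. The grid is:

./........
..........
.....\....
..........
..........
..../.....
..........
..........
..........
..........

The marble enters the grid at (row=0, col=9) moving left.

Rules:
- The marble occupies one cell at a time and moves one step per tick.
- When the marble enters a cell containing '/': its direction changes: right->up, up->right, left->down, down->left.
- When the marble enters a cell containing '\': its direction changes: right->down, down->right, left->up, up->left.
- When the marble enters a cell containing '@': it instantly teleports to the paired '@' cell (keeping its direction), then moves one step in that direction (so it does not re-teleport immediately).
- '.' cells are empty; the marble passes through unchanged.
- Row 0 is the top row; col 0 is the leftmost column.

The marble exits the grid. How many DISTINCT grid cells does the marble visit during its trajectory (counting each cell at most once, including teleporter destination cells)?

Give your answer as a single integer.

Step 1: enter (0,9), '.' pass, move left to (0,8)
Step 2: enter (0,8), '.' pass, move left to (0,7)
Step 3: enter (0,7), '.' pass, move left to (0,6)
Step 4: enter (0,6), '.' pass, move left to (0,5)
Step 5: enter (0,5), '.' pass, move left to (0,4)
Step 6: enter (0,4), '.' pass, move left to (0,3)
Step 7: enter (0,3), '.' pass, move left to (0,2)
Step 8: enter (0,2), '.' pass, move left to (0,1)
Step 9: enter (0,1), '/' deflects left->down, move down to (1,1)
Step 10: enter (1,1), '.' pass, move down to (2,1)
Step 11: enter (2,1), '.' pass, move down to (3,1)
Step 12: enter (3,1), '.' pass, move down to (4,1)
Step 13: enter (4,1), '.' pass, move down to (5,1)
Step 14: enter (5,1), '.' pass, move down to (6,1)
Step 15: enter (6,1), '.' pass, move down to (7,1)
Step 16: enter (7,1), '.' pass, move down to (8,1)
Step 17: enter (8,1), '.' pass, move down to (9,1)
Step 18: enter (9,1), '.' pass, move down to (10,1)
Step 19: at (10,1) — EXIT via bottom edge, pos 1
Distinct cells visited: 18 (path length 18)

Answer: 18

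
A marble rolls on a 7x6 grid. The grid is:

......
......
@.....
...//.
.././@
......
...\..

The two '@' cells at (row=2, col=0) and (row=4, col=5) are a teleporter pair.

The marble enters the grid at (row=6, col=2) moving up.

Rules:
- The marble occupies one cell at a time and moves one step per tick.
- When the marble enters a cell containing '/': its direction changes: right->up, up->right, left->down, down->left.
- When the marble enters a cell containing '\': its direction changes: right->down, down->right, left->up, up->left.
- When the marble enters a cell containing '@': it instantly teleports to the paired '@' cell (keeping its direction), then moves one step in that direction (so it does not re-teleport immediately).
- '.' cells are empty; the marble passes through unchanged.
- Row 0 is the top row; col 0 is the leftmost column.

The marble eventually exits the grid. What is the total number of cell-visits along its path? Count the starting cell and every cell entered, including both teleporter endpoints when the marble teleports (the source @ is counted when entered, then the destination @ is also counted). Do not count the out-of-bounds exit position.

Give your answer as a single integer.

Step 1: enter (6,2), '.' pass, move up to (5,2)
Step 2: enter (5,2), '.' pass, move up to (4,2)
Step 3: enter (4,2), '/' deflects up->right, move right to (4,3)
Step 4: enter (4,3), '.' pass, move right to (4,4)
Step 5: enter (4,4), '/' deflects right->up, move up to (3,4)
Step 6: enter (3,4), '/' deflects up->right, move right to (3,5)
Step 7: enter (3,5), '.' pass, move right to (3,6)
Step 8: at (3,6) — EXIT via right edge, pos 3
Path length (cell visits): 7

Answer: 7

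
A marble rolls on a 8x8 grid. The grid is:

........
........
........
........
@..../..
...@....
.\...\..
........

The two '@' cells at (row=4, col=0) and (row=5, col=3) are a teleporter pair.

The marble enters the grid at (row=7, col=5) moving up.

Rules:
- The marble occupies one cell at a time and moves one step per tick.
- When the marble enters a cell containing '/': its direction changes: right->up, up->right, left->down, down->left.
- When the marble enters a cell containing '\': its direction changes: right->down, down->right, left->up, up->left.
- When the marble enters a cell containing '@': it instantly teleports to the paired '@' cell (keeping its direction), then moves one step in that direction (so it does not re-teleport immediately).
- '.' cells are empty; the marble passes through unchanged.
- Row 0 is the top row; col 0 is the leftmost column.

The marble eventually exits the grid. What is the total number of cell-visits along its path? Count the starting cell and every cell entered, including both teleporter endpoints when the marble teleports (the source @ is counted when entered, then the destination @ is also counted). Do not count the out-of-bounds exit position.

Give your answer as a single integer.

Answer: 12

Derivation:
Step 1: enter (7,5), '.' pass, move up to (6,5)
Step 2: enter (6,5), '\' deflects up->left, move left to (6,4)
Step 3: enter (6,4), '.' pass, move left to (6,3)
Step 4: enter (6,3), '.' pass, move left to (6,2)
Step 5: enter (6,2), '.' pass, move left to (6,1)
Step 6: enter (6,1), '\' deflects left->up, move up to (5,1)
Step 7: enter (5,1), '.' pass, move up to (4,1)
Step 8: enter (4,1), '.' pass, move up to (3,1)
Step 9: enter (3,1), '.' pass, move up to (2,1)
Step 10: enter (2,1), '.' pass, move up to (1,1)
Step 11: enter (1,1), '.' pass, move up to (0,1)
Step 12: enter (0,1), '.' pass, move up to (-1,1)
Step 13: at (-1,1) — EXIT via top edge, pos 1
Path length (cell visits): 12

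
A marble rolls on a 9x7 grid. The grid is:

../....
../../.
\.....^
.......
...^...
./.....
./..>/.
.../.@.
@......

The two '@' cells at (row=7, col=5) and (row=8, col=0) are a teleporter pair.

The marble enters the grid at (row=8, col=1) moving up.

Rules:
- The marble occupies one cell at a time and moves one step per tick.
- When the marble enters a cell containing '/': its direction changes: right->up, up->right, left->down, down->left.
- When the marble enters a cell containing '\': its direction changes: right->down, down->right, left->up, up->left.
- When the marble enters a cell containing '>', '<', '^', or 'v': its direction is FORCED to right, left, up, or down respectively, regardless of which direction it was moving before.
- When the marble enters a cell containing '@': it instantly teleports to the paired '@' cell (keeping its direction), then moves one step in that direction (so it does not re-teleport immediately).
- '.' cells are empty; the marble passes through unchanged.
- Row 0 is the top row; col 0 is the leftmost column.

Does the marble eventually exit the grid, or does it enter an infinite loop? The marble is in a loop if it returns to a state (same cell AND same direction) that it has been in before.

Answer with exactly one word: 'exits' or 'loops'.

Answer: exits

Derivation:
Step 1: enter (8,1), '.' pass, move up to (7,1)
Step 2: enter (7,1), '.' pass, move up to (6,1)
Step 3: enter (6,1), '/' deflects up->right, move right to (6,2)
Step 4: enter (6,2), '.' pass, move right to (6,3)
Step 5: enter (6,3), '.' pass, move right to (6,4)
Step 6: enter (6,4), '>' forces right->right, move right to (6,5)
Step 7: enter (6,5), '/' deflects right->up, move up to (5,5)
Step 8: enter (5,5), '.' pass, move up to (4,5)
Step 9: enter (4,5), '.' pass, move up to (3,5)
Step 10: enter (3,5), '.' pass, move up to (2,5)
Step 11: enter (2,5), '.' pass, move up to (1,5)
Step 12: enter (1,5), '/' deflects up->right, move right to (1,6)
Step 13: enter (1,6), '.' pass, move right to (1,7)
Step 14: at (1,7) — EXIT via right edge, pos 1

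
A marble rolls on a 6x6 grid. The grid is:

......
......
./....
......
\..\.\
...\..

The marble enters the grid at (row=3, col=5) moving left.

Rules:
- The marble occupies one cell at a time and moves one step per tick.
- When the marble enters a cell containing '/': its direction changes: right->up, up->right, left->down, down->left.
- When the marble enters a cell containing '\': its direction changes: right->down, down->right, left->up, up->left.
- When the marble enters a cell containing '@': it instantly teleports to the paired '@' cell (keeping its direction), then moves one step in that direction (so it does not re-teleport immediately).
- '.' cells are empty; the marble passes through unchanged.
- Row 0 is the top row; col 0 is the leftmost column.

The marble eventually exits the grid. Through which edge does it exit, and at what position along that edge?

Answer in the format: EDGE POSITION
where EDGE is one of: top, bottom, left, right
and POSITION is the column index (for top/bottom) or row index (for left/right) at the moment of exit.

Answer: left 3

Derivation:
Step 1: enter (3,5), '.' pass, move left to (3,4)
Step 2: enter (3,4), '.' pass, move left to (3,3)
Step 3: enter (3,3), '.' pass, move left to (3,2)
Step 4: enter (3,2), '.' pass, move left to (3,1)
Step 5: enter (3,1), '.' pass, move left to (3,0)
Step 6: enter (3,0), '.' pass, move left to (3,-1)
Step 7: at (3,-1) — EXIT via left edge, pos 3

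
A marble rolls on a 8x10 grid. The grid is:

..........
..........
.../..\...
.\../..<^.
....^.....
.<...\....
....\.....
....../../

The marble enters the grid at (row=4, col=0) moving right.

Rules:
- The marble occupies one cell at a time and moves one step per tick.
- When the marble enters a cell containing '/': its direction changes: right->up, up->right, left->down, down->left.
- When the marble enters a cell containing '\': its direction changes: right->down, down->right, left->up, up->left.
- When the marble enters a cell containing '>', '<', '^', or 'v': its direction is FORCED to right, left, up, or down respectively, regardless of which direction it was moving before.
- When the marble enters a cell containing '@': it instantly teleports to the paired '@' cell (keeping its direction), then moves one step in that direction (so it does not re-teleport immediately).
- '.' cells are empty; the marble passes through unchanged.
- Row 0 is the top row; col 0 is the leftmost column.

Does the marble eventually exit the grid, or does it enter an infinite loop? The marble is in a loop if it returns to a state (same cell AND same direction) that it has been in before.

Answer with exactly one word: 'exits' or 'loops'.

Step 1: enter (4,0), '.' pass, move right to (4,1)
Step 2: enter (4,1), '.' pass, move right to (4,2)
Step 3: enter (4,2), '.' pass, move right to (4,3)
Step 4: enter (4,3), '.' pass, move right to (4,4)
Step 5: enter (4,4), '^' forces right->up, move up to (3,4)
Step 6: enter (3,4), '/' deflects up->right, move right to (3,5)
Step 7: enter (3,5), '.' pass, move right to (3,6)
Step 8: enter (3,6), '.' pass, move right to (3,7)
Step 9: enter (3,7), '<' forces right->left, move left to (3,6)
Step 10: enter (3,6), '.' pass, move left to (3,5)
Step 11: enter (3,5), '.' pass, move left to (3,4)
Step 12: enter (3,4), '/' deflects left->down, move down to (4,4)
Step 13: enter (4,4), '^' forces down->up, move up to (3,4)
Step 14: at (3,4) dir=up — LOOP DETECTED (seen before)

Answer: loops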